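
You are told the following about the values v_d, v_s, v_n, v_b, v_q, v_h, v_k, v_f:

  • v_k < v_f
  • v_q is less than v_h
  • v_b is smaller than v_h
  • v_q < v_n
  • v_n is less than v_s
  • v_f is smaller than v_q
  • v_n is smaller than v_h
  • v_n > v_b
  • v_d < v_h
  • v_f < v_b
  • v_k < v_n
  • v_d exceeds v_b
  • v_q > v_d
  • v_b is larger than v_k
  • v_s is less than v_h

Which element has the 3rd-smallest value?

v_b

Piecing the relations together gives one ordering: v_k < v_f < v_b < v_d < v_q < v_n < v_s < v_h.
The 3rd smallest is v_b.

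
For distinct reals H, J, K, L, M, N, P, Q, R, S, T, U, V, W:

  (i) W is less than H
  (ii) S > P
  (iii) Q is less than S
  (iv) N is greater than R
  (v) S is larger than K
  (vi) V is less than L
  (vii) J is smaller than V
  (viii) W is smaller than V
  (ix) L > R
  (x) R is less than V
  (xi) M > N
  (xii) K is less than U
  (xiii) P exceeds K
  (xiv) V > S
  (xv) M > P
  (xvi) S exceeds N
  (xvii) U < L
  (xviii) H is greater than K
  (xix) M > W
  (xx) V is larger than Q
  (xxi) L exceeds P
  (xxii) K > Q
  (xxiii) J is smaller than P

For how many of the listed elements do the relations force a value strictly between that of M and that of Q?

The relations place Q below M. An element lies strictly between them when it is forced above Q and also forced below M.
Above Q: {K, P, S, V, U, L, H}. Below M: {J, R, K, P, N, W}.
Intersection: {K, P} — 2.

2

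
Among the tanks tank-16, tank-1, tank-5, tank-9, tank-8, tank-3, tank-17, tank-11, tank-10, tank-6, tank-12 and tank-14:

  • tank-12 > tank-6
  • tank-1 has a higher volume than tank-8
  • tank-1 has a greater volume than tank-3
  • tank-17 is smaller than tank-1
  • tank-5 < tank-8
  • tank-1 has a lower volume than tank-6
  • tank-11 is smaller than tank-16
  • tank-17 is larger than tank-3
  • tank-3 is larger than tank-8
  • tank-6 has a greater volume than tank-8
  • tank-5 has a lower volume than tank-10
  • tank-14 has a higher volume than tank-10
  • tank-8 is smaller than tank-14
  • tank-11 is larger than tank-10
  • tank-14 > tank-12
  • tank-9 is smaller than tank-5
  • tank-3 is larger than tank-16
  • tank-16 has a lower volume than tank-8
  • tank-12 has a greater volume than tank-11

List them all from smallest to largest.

Nothing is placed below tank-9, so it is least; from there tank-9 < tank-5; tank-5 < tank-10; tank-10 < tank-11; tank-11 < tank-16; tank-16 < tank-8; tank-8 < tank-3; tank-3 < tank-17; tank-17 < tank-1; tank-1 < tank-6; tank-6 < tank-12; tank-12 < tank-14, each given directly.

tank-9 < tank-5 < tank-10 < tank-11 < tank-16 < tank-8 < tank-3 < tank-17 < tank-1 < tank-6 < tank-12 < tank-14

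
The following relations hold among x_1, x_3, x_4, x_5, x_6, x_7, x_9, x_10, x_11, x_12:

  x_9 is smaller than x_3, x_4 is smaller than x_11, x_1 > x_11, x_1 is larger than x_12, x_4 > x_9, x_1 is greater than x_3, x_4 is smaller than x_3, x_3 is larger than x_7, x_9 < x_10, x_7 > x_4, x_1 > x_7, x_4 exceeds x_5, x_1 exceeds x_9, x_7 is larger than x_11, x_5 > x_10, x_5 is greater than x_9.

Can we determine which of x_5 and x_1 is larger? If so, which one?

Following the relations from x_5: x_5 < x_4 < x_11 < x_7 < x_3 < x_1.
So x_1 is larger.

x_1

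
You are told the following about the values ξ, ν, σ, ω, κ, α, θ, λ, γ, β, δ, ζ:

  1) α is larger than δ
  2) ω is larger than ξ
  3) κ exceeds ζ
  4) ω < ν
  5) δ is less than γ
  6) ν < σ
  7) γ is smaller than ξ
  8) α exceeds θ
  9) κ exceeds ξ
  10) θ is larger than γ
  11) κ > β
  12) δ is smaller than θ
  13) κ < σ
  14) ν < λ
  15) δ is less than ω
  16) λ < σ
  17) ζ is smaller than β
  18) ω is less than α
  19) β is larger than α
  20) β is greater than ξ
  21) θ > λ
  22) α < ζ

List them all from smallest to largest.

The consecutive links are each given: δ < γ; γ < ξ; ξ < ω; ω < ν; ν < λ; λ < θ; θ < α; α < ζ; ζ < β; β < κ; κ < σ.

δ < γ < ξ < ω < ν < λ < θ < α < ζ < β < κ < σ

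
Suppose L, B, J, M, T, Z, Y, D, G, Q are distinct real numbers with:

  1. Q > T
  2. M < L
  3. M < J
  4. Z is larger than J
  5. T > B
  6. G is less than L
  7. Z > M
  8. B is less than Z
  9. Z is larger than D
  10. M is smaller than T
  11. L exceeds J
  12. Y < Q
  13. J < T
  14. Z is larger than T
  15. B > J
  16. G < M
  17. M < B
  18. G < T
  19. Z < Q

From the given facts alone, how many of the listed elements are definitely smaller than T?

4

From T the given relations immediately reach G, M, J, B.
No other element is forced below T by the given relations, so the count is 4.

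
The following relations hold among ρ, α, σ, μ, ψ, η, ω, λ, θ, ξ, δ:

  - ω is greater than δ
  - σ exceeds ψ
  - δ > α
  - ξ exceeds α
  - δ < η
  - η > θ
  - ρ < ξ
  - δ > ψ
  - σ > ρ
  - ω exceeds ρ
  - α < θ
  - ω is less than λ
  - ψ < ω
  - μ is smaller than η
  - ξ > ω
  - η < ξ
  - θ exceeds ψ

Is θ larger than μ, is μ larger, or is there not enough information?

undetermined

Following every chain through μ: above μ we get η, ξ.
θ is not reached, and no chain runs the other way from θ to μ.
So the given relations leave the order of μ and θ undetermined.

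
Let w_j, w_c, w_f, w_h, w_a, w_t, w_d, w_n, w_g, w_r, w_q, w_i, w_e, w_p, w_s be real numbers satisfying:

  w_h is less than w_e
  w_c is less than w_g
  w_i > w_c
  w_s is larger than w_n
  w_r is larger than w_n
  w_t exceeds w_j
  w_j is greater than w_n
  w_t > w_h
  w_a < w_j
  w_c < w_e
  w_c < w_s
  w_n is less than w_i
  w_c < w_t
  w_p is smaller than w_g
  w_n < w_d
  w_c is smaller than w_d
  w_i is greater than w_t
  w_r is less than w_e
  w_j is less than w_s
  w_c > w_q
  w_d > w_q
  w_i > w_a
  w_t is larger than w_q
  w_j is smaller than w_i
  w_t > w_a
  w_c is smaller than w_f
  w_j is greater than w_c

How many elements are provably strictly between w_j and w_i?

1

The relations place w_j below w_i. An element lies strictly between them when it is forced above w_j and also forced below w_i.
Above w_j: {w_s, w_t}. Below w_i: {w_n, w_q, w_a, w_c, w_h, w_t}.
Intersection: {w_t} — 1.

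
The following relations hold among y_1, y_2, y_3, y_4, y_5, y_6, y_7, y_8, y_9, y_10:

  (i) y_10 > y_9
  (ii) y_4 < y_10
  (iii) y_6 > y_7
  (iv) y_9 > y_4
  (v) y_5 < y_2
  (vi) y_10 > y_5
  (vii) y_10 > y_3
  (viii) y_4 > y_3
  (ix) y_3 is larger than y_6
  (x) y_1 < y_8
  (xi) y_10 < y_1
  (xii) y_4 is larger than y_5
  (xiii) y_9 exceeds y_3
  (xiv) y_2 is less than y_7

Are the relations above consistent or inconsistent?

The single ordering y_5 < y_2 < y_7 < y_6 < y_3 < y_4 < y_9 < y_10 < y_1 < y_8 satisfies every listed relation, so no contradiction arises.

consistent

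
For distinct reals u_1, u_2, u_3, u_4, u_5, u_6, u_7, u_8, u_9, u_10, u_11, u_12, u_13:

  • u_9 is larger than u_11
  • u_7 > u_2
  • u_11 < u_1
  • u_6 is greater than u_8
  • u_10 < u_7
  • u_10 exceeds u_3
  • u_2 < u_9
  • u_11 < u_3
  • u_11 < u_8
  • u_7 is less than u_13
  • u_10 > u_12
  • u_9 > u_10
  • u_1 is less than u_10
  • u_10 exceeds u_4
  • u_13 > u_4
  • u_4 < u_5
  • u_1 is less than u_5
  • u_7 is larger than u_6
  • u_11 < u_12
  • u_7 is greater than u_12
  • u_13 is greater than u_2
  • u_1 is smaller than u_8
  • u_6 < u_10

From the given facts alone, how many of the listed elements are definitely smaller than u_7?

9

From u_7 the given relations immediately reach u_12, u_6, u_10, u_2.
From those, u_11, u_3, u_1, u_4, u_8 — 9 in total.
Nothing else is reachable below u_7; 9 in all.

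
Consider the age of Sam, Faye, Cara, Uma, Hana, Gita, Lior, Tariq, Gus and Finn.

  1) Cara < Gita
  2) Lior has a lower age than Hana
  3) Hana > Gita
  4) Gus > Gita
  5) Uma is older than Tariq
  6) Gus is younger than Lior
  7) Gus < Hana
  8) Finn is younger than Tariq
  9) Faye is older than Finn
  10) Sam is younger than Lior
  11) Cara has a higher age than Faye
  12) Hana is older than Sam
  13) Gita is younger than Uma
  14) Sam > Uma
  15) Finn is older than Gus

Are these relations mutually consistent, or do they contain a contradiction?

inconsistent

We have Finn < Faye stated directly, yet also Faye < Cara < Gita < Gus < Finn by chaining the others — so Faye < Finn. Contradiction.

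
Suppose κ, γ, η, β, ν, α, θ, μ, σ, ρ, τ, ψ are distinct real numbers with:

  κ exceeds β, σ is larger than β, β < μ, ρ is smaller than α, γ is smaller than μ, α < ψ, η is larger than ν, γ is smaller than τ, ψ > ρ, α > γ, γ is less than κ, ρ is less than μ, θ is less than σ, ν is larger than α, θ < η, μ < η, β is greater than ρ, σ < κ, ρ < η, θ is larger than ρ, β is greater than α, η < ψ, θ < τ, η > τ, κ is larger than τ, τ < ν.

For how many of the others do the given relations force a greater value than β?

The elements the relations force above β are μ, σ, κ, η, ψ — no chain reaches any other.
That is 5.

5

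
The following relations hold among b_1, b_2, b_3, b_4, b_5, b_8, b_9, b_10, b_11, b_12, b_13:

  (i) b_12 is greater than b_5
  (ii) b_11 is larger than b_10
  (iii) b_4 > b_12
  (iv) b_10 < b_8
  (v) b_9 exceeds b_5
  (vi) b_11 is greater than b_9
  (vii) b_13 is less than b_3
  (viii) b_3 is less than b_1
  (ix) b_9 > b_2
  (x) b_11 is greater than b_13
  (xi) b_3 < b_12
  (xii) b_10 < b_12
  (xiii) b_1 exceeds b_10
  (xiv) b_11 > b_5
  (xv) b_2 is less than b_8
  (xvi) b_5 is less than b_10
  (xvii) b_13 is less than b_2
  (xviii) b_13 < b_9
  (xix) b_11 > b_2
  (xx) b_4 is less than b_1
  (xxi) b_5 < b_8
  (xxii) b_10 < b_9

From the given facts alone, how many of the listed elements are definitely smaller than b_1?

6

From b_1 the given relations immediately reach b_3, b_10, b_4.
From those, b_13, b_5, b_12 — 6 in total.
No other element is forced below b_1 by the given relations, so the count is 6.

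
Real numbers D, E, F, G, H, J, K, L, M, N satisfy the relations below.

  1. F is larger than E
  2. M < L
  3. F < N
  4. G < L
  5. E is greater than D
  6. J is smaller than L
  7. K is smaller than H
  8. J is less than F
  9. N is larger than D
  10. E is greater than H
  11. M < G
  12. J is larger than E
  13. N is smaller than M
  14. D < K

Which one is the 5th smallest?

The consecutive relations fix a unique order: D < K < H < E < J < F < N < M < G < L.
The 5th smallest is J.

J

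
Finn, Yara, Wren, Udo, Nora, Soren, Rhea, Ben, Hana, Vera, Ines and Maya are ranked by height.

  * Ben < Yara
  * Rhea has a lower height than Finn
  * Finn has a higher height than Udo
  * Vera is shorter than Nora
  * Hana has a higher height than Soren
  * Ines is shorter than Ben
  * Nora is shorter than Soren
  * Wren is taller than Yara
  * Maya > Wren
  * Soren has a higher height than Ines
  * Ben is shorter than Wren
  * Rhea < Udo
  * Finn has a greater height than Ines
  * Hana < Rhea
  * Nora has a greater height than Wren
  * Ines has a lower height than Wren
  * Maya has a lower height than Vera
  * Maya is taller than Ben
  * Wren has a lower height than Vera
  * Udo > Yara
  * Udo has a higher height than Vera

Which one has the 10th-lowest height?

Piecing the relations together gives one ordering: Ines < Ben < Yara < Wren < Maya < Vera < Nora < Soren < Hana < Rhea < Udo < Finn.
The 10th smallest is Rhea.

Rhea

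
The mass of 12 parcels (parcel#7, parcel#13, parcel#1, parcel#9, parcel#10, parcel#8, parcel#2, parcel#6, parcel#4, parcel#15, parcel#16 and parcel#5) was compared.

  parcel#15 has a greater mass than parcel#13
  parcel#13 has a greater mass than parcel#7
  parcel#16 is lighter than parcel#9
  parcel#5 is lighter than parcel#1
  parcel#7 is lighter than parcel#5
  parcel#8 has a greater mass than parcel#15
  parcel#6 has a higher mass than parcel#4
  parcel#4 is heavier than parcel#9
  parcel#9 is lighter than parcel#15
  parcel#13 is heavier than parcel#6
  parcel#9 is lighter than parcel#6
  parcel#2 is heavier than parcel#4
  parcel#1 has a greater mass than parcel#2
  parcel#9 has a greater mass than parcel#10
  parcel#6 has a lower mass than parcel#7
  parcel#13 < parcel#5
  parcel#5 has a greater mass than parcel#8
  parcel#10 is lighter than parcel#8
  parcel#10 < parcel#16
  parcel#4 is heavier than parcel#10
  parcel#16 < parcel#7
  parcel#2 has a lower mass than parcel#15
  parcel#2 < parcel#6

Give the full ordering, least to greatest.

The consecutive links are each given: parcel#10 < parcel#16; parcel#16 < parcel#9; parcel#9 < parcel#4; parcel#4 < parcel#2; parcel#2 < parcel#6; parcel#6 < parcel#7; parcel#7 < parcel#13; parcel#13 < parcel#15; parcel#15 < parcel#8; parcel#8 < parcel#5; parcel#5 < parcel#1.

parcel#10 < parcel#16 < parcel#9 < parcel#4 < parcel#2 < parcel#6 < parcel#7 < parcel#13 < parcel#15 < parcel#8 < parcel#5 < parcel#1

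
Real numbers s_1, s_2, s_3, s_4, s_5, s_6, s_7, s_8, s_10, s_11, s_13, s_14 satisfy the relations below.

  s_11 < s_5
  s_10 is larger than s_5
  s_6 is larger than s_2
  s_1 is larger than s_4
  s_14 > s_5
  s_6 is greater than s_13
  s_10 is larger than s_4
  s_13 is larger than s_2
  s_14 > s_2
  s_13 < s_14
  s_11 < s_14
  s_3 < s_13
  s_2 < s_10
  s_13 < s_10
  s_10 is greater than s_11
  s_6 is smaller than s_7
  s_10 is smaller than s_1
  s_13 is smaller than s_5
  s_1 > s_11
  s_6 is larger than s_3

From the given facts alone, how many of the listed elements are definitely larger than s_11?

4

From s_11 the given relations immediately reach s_5, s_10, s_1, s_14.
No other element is forced above s_11 by the given relations, so the count is 4.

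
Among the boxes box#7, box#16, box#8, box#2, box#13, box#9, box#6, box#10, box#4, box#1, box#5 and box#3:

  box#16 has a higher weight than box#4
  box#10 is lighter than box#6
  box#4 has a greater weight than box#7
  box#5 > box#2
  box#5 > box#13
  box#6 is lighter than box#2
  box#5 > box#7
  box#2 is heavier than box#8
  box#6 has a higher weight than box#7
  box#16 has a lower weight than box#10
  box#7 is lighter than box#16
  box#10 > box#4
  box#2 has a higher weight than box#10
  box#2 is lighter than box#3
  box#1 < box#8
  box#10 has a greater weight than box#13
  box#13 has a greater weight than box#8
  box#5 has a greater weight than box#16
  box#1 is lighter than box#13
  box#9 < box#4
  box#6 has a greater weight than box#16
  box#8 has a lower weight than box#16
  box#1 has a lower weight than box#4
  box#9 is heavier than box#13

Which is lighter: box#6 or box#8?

The relevant relations are box#8 < box#13; box#13 < box#9; box#9 < box#4; box#4 < box#16; box#16 < box#10; box#10 < box#6.
Chaining these gives box#8 < box#13 < box#9 < box#4 < box#16 < box#10 < box#6.
So box#8 < box#6; box#8 is the lighter of the two.

box#8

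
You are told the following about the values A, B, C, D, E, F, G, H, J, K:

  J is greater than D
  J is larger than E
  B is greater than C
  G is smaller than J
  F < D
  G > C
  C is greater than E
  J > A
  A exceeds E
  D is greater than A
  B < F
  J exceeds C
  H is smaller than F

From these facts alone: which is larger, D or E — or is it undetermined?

Link the given pairs in sequence: E < C; C < B; B < F; F < D.
Together: E < C < B < F < D.
So D is larger.

D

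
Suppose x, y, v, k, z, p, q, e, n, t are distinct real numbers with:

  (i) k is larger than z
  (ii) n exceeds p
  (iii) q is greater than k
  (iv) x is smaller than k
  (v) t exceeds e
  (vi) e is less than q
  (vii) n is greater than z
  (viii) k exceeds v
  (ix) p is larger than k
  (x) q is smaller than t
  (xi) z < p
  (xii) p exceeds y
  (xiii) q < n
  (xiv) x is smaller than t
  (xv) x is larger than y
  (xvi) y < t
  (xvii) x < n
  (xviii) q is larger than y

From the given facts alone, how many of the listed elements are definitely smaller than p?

5

Directly below p: y, z, k.
One step further: v, x (5 so far).
Nothing else is reachable below p; 5 in all.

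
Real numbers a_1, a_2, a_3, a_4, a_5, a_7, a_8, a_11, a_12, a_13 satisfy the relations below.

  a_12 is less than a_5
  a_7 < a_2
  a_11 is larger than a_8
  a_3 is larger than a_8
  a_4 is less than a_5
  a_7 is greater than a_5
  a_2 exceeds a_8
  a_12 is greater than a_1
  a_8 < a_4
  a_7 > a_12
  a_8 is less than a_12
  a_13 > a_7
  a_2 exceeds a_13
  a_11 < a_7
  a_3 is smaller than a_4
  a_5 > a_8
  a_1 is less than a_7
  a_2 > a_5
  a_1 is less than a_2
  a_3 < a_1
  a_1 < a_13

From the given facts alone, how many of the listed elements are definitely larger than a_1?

The elements the relations force above a_1 are a_12, a_5, a_7, a_13, a_2 — no chain reaches any other.
That is 5.

5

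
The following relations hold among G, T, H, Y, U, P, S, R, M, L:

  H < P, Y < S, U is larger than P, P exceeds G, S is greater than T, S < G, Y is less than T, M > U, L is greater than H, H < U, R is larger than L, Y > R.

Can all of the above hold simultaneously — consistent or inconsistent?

consistent

Every relation is compatible with H < L < R < Y < T < S < G < P < U < M; the set is consistent.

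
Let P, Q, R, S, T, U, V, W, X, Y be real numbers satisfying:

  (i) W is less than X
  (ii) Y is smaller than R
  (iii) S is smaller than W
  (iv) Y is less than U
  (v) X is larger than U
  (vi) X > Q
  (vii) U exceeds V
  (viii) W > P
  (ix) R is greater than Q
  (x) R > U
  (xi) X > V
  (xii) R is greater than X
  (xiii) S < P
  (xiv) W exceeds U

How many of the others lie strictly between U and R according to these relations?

Chaining upward from U reaches: W, X.
Chaining downward from R reaches: S, Y, V, P, W, Q, X.
Strictly between U and R are those in both lists: W, X — 2 elements.

2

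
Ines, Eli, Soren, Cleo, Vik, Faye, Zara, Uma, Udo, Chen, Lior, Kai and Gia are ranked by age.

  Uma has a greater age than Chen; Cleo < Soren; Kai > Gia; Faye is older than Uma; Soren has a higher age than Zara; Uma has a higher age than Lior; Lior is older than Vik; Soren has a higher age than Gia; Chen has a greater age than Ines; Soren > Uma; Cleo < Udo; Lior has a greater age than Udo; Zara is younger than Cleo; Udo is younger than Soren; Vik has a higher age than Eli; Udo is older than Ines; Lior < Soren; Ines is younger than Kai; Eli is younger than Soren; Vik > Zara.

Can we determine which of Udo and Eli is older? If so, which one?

Following every chain through Eli: above Eli we get Vik, Lior, Uma, Faye, Soren.
Udo is not reached, and no chain runs the other way from Udo to Eli.
So the given relations leave the order of Eli and Udo undetermined.

undetermined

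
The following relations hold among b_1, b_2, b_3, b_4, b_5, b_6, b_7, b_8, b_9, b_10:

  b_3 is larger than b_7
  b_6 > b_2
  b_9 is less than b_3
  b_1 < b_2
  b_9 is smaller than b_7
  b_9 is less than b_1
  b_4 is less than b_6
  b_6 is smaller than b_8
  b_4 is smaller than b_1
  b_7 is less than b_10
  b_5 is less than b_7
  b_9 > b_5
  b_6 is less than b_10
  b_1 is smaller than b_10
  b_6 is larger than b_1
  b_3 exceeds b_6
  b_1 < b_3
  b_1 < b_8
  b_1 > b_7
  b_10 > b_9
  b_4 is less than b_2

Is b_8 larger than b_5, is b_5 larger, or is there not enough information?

Link the given pairs in sequence: b_5 < b_9; b_9 < b_7; b_7 < b_1; b_1 < b_2; b_2 < b_6; b_6 < b_8.
Chaining these gives b_5 < b_9 < b_7 < b_1 < b_2 < b_6 < b_8.
So b_8 is larger.

b_8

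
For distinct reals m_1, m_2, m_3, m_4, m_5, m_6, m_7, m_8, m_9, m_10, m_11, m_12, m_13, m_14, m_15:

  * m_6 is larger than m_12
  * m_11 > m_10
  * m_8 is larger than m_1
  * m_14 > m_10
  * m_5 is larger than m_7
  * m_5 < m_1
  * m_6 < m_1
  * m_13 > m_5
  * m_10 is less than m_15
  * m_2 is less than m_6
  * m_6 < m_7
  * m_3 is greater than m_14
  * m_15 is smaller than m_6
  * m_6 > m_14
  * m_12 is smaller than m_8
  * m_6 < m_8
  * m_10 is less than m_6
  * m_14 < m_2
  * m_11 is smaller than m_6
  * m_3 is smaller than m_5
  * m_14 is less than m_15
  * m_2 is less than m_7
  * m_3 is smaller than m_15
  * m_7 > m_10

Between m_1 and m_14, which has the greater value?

m_1

m_14 < m_3 and m_3 < m_15 give m_14 < m_15.
With m_15 < m_6: m_14 < m_3 < m_15 < m_6.
Then m_6 < m_7 extends the chain to m_7.
With m_7 < m_5: m_14 < m_3 < m_15 < m_6 < m_7 < m_5.
With m_5 < m_1: m_14 < m_3 < m_15 < m_6 < m_7 < m_5 < m_1.
So m_14 < m_1; m_1 is the larger of the two.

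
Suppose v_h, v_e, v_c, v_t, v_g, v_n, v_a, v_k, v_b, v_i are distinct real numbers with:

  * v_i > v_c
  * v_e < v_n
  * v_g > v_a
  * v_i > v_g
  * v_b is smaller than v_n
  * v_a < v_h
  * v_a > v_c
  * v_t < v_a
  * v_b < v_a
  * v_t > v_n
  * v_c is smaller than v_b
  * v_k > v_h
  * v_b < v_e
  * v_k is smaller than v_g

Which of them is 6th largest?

v_t

The consecutive relations fix a unique order: v_c < v_b < v_e < v_n < v_t < v_a < v_h < v_k < v_g < v_i.
The 6th largest is v_t.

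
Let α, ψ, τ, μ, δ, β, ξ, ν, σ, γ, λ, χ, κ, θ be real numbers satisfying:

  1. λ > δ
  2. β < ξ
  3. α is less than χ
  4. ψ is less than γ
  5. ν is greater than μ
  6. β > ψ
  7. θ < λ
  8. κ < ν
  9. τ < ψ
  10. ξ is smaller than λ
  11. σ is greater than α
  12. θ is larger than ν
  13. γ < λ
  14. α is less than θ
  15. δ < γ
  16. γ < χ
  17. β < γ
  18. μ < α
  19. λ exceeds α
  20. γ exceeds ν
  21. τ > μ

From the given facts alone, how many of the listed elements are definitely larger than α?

4

From α the given relations immediately reach σ, θ, χ, λ.
Nothing else is reachable above α; 4 in all.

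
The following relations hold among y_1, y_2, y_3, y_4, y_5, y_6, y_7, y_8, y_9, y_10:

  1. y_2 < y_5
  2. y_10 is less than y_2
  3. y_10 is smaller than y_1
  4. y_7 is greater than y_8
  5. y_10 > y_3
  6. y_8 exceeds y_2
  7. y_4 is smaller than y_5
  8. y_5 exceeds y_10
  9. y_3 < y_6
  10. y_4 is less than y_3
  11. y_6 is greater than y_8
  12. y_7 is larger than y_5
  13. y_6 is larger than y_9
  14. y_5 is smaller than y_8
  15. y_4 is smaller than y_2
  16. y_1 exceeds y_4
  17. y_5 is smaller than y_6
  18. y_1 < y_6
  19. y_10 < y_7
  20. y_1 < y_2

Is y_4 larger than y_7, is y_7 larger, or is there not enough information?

y_7

y_4 < y_3 and y_3 < y_10 give y_4 < y_10.
With y_10 < y_1: y_4 < y_3 < y_10 < y_1.
Then y_1 < y_2 extends the chain to y_2.
With y_2 < y_5: y_4 < y_3 < y_10 < y_1 < y_2 < y_5.
Then y_5 < y_8 extends the chain to y_8.
Then y_8 < y_7 extends the chain to y_7.
So y_7 is larger.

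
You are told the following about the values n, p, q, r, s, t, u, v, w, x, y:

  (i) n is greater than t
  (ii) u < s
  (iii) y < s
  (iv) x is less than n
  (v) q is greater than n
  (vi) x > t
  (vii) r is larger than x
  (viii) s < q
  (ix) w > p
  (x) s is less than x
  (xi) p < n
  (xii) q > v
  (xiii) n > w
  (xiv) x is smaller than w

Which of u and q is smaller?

u < s < x < w < n < q, by transitivity through s, x, w, n.
So u < q; u is the smaller of the two.

u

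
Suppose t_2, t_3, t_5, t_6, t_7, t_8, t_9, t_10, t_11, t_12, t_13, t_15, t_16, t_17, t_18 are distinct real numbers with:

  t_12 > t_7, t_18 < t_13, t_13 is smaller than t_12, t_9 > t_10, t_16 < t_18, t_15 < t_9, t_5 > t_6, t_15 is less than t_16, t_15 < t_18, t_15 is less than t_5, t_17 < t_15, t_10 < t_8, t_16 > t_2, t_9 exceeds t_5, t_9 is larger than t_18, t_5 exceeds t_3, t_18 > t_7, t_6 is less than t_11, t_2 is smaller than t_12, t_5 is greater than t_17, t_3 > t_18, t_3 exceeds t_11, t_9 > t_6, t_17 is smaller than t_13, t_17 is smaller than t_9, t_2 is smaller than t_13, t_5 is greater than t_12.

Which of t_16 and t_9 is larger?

t_9

Link the given pairs in sequence: t_16 < t_18; t_18 < t_13; t_13 < t_12; t_12 < t_5; t_5 < t_9.
Together: t_16 < t_18 < t_13 < t_12 < t_5 < t_9.
So t_16 < t_9; t_9 is the larger of the two.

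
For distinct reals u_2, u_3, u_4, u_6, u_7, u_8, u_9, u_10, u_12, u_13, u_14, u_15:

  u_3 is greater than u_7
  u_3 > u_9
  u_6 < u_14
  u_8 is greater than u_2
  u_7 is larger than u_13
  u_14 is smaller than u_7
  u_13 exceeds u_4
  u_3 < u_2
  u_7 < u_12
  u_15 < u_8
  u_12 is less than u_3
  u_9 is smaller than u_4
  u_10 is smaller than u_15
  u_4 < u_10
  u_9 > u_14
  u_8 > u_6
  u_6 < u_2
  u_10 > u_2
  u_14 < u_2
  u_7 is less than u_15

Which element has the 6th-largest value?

u_12

The consecutive relations fix a unique order: u_6 < u_14 < u_9 < u_4 < u_13 < u_7 < u_12 < u_3 < u_2 < u_10 < u_15 < u_8.
Counting 6 from the largest end gives u_12.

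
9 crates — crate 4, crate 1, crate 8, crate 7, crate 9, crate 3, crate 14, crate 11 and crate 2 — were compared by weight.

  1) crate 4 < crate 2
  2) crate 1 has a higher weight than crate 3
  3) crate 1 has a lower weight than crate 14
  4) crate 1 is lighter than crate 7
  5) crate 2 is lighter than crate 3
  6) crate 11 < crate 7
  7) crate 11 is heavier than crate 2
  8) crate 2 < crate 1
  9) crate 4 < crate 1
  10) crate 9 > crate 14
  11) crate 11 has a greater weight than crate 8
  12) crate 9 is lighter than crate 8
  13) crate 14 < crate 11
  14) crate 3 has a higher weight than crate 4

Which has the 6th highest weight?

Piecing the relations together gives one ordering: crate 4 < crate 2 < crate 3 < crate 1 < crate 14 < crate 9 < crate 8 < crate 11 < crate 7.
The 6th largest is crate 1.

crate 1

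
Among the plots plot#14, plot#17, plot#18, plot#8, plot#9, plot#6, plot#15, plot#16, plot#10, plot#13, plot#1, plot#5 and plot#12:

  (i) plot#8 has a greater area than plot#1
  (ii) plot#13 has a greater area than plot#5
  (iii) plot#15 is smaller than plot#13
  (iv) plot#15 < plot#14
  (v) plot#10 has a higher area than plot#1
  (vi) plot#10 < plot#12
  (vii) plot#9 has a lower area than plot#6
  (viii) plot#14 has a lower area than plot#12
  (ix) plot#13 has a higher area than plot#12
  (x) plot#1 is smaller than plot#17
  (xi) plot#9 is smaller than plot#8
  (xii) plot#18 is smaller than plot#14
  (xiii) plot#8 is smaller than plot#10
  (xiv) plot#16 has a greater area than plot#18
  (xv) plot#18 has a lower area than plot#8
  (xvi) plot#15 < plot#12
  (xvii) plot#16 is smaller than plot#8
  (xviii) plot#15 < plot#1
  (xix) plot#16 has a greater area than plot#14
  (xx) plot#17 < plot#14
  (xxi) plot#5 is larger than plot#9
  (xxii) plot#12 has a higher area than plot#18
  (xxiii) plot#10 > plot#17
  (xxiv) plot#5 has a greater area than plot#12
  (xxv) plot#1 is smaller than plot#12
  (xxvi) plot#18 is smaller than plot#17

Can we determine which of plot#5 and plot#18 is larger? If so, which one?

The relevant relations are plot#18 < plot#17; plot#17 < plot#14; plot#14 < plot#16; plot#16 < plot#8; plot#8 < plot#10; plot#10 < plot#12; plot#12 < plot#5.
Together: plot#18 < plot#17 < plot#14 < plot#16 < plot#8 < plot#10 < plot#12 < plot#5.
So plot#5 is larger.

plot#5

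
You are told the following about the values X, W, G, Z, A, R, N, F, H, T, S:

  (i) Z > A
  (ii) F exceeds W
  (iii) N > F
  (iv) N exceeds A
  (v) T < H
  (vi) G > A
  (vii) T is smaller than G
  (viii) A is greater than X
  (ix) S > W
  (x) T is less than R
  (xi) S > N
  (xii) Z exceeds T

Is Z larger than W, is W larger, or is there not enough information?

Following every chain through W: above W we get F, N, S.
Z is not reached, and no chain runs the other way from Z to W.
So the given relations leave the order of W and Z undetermined.

undetermined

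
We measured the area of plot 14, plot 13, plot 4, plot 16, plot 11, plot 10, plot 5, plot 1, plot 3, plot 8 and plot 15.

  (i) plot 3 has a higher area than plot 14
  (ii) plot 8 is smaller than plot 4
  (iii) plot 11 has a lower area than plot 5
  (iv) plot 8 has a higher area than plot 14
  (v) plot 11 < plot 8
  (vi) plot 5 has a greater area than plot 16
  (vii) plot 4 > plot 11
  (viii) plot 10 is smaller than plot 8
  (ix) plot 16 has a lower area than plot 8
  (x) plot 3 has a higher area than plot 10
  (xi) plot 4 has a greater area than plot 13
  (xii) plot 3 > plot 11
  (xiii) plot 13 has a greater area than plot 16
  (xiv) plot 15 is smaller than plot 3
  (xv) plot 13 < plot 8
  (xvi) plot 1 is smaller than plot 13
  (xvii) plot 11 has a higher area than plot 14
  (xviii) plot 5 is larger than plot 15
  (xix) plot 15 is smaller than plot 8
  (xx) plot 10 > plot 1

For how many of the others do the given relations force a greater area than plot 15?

From plot 15 the given relations immediately reach plot 3, plot 8, plot 5.
From those, plot 4 — 4 in total.
Nothing else is reachable above plot 15; 4 in all.

4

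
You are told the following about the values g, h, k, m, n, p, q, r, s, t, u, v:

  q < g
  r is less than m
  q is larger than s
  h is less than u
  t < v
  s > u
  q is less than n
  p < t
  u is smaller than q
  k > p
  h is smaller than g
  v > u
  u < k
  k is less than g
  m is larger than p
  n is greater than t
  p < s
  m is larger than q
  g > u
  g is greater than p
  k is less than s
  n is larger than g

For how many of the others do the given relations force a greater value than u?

7

Directly above u: k, s, q, g, v.
One step further: m, n (7 so far).
Nothing else is reachable above u; 7 in all.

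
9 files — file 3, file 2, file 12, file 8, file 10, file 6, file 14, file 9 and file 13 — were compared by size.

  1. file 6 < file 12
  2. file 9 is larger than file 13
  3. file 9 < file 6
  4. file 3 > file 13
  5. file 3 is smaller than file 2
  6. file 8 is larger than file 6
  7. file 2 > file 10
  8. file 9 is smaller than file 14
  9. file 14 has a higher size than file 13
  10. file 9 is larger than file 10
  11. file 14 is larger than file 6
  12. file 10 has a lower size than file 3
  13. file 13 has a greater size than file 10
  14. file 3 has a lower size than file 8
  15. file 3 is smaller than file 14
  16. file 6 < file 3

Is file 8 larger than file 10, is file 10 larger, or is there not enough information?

file 10 < file 13 and file 13 < file 9 give file 10 < file 9.
With file 9 < file 6: file 10 < file 13 < file 9 < file 6.
Then file 6 < file 3 extends the chain to file 3.
With file 3 < file 8: file 10 < file 13 < file 9 < file 6 < file 3 < file 8.
So file 8 is larger.

file 8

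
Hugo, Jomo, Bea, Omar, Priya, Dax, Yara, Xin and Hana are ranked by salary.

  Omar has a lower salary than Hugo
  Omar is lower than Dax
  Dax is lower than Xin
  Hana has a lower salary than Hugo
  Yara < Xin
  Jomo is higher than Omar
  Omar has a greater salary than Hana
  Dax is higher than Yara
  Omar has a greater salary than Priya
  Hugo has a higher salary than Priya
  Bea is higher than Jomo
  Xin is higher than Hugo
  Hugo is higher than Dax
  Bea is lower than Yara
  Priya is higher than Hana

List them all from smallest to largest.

Each adjacent pair is fixed by a given relation: Hana < Priya; Priya < Omar; Omar < Jomo; Jomo < Bea; Bea < Yara; Yara < Dax; Dax < Hugo; Hugo < Xin. Chaining them end to end gives the full order.

Hana < Priya < Omar < Jomo < Bea < Yara < Dax < Hugo < Xin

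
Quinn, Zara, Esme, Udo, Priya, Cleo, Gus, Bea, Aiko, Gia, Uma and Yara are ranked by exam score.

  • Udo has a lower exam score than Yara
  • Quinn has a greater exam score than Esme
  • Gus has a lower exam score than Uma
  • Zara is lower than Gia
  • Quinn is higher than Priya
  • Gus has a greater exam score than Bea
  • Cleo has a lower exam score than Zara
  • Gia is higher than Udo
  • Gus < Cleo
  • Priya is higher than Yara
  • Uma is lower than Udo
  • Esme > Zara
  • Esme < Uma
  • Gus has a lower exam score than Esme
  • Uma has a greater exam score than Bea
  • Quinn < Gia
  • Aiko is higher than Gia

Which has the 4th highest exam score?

Piecing the relations together gives one ordering: Bea < Gus < Cleo < Zara < Esme < Uma < Udo < Yara < Priya < Quinn < Gia < Aiko.
The 4th largest is Priya.

Priya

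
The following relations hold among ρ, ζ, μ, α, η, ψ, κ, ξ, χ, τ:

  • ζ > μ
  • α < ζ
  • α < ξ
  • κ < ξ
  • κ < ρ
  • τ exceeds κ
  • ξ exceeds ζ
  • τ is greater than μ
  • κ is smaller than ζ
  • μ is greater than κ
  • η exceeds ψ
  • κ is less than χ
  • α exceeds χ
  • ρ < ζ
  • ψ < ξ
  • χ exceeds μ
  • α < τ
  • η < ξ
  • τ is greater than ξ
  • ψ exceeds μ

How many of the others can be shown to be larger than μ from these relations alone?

From μ the given relations immediately reach χ, ψ, ζ, τ.
From those, α, η, ξ — 7 in total.
No other element is forced above μ by the given relations, so the count is 7.

7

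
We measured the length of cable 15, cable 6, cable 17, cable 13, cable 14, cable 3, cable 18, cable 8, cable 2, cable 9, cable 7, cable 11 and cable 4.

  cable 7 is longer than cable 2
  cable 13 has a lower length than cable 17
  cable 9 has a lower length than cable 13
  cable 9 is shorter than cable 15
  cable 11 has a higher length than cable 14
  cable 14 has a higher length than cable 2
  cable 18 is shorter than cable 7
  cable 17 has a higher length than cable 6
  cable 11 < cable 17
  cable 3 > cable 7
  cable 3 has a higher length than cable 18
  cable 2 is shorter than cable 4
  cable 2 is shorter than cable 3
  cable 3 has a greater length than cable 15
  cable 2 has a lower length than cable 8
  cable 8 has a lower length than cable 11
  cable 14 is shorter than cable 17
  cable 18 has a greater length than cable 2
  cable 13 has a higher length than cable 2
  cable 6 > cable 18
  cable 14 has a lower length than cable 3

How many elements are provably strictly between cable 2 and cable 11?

The relations place cable 2 below cable 11. An element lies strictly between them when it is forced above cable 2 and also forced below cable 11.
Above cable 2: {cable 14, cable 18, cable 8, cable 4, cable 6, cable 13, cable 17, cable 7, cable 3}. Below cable 11: {cable 14, cable 8}.
Intersection: {cable 14, cable 8} — 2.

2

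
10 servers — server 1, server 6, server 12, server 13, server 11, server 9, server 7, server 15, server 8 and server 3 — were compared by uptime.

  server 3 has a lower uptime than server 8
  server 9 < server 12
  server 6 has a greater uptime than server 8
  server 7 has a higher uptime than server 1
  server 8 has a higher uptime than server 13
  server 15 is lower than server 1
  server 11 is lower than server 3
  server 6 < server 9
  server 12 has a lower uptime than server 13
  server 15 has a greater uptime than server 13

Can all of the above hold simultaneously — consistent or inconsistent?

We have server 13 < server 8 stated directly, yet also server 8 < server 6 < server 9 < server 12 < server 13 by chaining the others — so server 8 < server 13. Contradiction.

inconsistent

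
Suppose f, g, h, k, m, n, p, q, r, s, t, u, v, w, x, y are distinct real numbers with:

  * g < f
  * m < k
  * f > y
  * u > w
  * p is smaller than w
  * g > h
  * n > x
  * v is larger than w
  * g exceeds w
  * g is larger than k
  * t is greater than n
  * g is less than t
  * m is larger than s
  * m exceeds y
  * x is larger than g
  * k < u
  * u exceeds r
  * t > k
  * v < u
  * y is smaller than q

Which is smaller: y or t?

y

y < m and m < k give y < k.
With k < g: y < m < k < g.
With g < x: y < m < k < g < x.
With x < n: y < m < k < g < x < n.
With n < t: y < m < k < g < x < n < t.
So y < t; y is the smaller of the two.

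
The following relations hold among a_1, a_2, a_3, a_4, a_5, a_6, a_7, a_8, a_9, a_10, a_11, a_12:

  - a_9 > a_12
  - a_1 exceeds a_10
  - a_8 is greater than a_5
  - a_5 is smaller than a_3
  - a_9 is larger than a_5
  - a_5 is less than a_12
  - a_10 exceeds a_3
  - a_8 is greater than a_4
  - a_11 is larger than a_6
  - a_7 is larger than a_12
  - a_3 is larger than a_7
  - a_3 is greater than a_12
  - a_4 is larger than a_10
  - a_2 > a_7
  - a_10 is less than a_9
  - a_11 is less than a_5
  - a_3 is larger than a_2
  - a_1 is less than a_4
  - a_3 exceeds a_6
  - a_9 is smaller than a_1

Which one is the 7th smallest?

a_3

The consecutive relations fix a unique order: a_6 < a_11 < a_5 < a_12 < a_7 < a_2 < a_3 < a_10 < a_9 < a_1 < a_4 < a_8.
The 7th smallest is a_3.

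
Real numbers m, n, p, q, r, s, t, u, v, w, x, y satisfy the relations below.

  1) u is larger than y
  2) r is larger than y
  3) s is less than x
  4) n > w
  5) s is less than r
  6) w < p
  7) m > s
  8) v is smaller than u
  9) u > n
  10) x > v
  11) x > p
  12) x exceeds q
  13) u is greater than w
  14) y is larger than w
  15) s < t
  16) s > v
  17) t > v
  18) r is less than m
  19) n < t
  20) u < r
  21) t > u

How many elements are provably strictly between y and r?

1

Chaining upward from y reaches: u, m, t.
Chaining downward from r reaches: w, n, v, u, s.
Strictly between y and r are those in both lists: u — 1 element.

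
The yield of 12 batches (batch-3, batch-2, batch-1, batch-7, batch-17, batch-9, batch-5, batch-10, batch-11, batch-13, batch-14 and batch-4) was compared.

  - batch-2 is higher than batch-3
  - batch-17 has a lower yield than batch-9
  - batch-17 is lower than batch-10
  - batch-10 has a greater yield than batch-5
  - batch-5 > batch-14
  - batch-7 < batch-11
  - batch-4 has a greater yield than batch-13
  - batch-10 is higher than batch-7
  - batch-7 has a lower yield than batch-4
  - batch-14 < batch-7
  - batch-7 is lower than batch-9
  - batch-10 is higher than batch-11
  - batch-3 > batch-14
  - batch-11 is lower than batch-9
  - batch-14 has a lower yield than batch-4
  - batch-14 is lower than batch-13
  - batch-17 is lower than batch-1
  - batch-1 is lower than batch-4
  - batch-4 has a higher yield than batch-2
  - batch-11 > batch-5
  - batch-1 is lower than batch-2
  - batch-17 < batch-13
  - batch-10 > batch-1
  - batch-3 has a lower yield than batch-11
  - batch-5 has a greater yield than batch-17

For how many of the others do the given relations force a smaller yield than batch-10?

7

Directly below batch-10: batch-17, batch-7, batch-5, batch-1, batch-11.
One step further: batch-14, batch-3 (7 so far).
No other element is forced below batch-10 by the given relations, so the count is 7.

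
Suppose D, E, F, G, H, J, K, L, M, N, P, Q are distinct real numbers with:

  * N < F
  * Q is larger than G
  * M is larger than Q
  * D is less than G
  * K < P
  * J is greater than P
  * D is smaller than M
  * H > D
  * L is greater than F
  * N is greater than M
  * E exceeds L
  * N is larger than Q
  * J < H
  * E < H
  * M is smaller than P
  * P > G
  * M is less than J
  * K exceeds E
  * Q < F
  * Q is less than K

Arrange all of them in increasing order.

D < G < Q < M < N < F < L < E < K < P < J < H

The consecutive links are each given: D < G; G < Q; Q < M; M < N; N < F; F < L; L < E; E < K; K < P; P < J; J < H.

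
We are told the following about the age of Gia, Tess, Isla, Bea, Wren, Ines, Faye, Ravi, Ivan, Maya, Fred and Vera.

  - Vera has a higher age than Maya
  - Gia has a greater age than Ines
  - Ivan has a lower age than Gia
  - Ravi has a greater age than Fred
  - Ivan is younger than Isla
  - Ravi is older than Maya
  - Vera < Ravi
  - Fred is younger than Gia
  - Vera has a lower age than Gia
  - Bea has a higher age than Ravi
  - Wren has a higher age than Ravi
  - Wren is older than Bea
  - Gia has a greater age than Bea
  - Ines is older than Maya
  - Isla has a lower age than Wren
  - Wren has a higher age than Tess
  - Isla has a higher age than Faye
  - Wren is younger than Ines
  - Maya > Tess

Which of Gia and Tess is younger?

Tess

The relevant relations are Tess < Maya; Maya < Vera; Vera < Ravi; Ravi < Bea; Bea < Wren; Wren < Ines; Ines < Gia.
Together: Tess < Maya < Vera < Ravi < Bea < Wren < Ines < Gia.
So Tess < Gia; Tess is the younger of the two.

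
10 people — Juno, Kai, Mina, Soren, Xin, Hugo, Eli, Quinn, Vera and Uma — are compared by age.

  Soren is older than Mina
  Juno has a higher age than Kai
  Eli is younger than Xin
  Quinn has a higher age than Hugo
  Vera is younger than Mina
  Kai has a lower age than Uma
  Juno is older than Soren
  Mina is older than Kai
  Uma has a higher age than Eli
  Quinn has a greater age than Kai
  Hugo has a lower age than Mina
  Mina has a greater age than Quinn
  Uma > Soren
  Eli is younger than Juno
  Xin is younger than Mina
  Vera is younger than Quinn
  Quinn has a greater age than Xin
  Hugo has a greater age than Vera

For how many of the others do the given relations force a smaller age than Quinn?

From Quinn the given relations immediately reach Vera, Kai, Xin, Hugo.
From those, Eli — 5 in total.
Nothing else is reachable below Quinn; 5 in all.

5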